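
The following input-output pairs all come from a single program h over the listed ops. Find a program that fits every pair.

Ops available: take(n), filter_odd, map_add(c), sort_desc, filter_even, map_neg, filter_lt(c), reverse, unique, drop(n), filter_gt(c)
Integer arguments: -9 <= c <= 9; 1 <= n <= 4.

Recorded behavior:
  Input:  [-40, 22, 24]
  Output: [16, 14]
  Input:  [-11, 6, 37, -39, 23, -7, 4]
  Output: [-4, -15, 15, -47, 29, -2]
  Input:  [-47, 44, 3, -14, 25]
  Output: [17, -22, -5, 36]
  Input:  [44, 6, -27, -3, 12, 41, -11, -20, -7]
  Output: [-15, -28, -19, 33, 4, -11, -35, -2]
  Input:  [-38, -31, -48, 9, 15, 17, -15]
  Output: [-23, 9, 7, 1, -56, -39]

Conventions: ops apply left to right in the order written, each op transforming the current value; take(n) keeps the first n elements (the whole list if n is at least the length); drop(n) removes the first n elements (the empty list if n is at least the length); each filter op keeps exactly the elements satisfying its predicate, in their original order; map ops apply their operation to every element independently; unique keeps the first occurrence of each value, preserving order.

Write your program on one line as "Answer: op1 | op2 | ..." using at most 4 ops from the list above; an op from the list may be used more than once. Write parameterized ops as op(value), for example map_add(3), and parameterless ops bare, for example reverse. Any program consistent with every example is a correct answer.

drop(1) | map_add(-8) | reverse

Check, running the answer program on each example:
  [-40, 22, 24] -> [22, 24] -> [14, 16] -> [16, 14]
  [-11, 6, 37, -39, 23, -7, 4] -> [6, 37, -39, 23, -7, 4] -> [-2, 29, -47, 15, -15, -4] -> [-4, -15, 15, -47, 29, -2]
  [-47, 44, 3, -14, 25] -> [44, 3, -14, 25] -> [36, -5, -22, 17] -> [17, -22, -5, 36]
  [44, 6, -27, -3, 12, 41, -11, -20, -7] -> [6, -27, -3, 12, 41, -11, -20, -7] -> [-2, -35, -11, 4, 33, -19, -28, -15] -> [-15, -28, -19, 33, 4, -11, -35, -2]
  [-38, -31, -48, 9, 15, 17, -15] -> [-31, -48, 9, 15, 17, -15] -> [-39, -56, 1, 7, 9, -23] -> [-23, 9, 7, 1, -56, -39]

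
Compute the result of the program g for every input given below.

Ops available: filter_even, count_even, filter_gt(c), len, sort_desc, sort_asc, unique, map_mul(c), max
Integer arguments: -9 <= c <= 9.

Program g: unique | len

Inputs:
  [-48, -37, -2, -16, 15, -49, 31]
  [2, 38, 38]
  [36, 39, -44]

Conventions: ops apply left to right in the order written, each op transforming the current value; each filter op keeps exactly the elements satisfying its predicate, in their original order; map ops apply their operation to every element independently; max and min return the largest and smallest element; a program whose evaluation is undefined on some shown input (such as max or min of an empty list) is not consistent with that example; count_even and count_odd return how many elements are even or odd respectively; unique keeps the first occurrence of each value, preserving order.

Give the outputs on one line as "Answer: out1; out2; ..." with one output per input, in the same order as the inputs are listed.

Execution, op by op:
  [-48, -37, -2, -16, 15, -49, 31] -> [-48, -37, -2, -16, 15, -49, 31] -> 7
  [2, 38, 38] -> [2, 38] -> 2
  [36, 39, -44] -> [36, 39, -44] -> 3

7; 2; 3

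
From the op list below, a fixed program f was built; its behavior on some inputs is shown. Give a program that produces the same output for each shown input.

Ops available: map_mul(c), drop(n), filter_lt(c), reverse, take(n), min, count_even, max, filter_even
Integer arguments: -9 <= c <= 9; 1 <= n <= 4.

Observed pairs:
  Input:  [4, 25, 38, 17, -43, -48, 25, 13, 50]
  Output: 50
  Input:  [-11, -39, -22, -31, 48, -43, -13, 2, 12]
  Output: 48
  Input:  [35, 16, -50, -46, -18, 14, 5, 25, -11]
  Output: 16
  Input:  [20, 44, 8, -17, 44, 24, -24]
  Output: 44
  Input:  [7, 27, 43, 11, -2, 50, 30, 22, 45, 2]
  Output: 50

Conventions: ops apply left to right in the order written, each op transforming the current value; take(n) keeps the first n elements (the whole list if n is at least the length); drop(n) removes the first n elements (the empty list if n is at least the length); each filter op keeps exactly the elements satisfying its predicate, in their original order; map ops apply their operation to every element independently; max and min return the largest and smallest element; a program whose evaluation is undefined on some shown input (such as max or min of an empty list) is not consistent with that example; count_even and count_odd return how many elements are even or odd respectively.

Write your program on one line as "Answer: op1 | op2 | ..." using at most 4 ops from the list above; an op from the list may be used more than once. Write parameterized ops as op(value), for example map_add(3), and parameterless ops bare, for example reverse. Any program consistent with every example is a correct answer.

drop(1) | filter_even | reverse | max

Check, running the answer program on each example:
  [4, 25, 38, 17, -43, -48, 25, 13, 50] -> [25, 38, 17, -43, -48, 25, 13, 50] -> [38, -48, 50] -> [50, -48, 38] -> 50
  [-11, -39, -22, -31, 48, -43, -13, 2, 12] -> [-39, -22, -31, 48, -43, -13, 2, 12] -> [-22, 48, 2, 12] -> [12, 2, 48, -22] -> 48
  [35, 16, -50, -46, -18, 14, 5, 25, -11] -> [16, -50, -46, -18, 14, 5, 25, -11] -> [16, -50, -46, -18, 14] -> [14, -18, -46, -50, 16] -> 16
  [20, 44, 8, -17, 44, 24, -24] -> [44, 8, -17, 44, 24, -24] -> [44, 8, 44, 24, -24] -> [-24, 24, 44, 8, 44] -> 44
  [7, 27, 43, 11, -2, 50, 30, 22, 45, 2] -> [27, 43, 11, -2, 50, 30, 22, 45, 2] -> [-2, 50, 30, 22, 2] -> [2, 22, 30, 50, -2] -> 50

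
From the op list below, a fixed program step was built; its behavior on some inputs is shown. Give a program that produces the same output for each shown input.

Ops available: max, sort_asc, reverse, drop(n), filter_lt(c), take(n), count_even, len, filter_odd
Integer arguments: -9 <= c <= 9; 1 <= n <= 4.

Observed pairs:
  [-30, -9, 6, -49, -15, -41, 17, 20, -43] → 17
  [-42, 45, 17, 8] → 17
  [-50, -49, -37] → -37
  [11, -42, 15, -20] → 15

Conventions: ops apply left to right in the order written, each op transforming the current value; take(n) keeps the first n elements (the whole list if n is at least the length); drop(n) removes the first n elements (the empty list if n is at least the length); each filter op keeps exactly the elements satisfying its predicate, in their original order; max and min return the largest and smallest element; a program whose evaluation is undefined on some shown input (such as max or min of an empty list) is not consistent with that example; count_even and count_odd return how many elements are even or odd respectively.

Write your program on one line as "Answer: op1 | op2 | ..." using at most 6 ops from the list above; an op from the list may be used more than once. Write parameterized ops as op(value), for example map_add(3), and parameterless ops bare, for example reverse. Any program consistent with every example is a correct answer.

drop(2) | reverse | filter_odd | reverse | sort_asc | max

Check, running the answer program on each example:
  [-30, -9, 6, -49, -15, -41, 17, 20, -43] -> [6, -49, -15, -41, 17, 20, -43] -> [-43, 20, 17, -41, -15, -49, 6] -> [-43, 17, -41, -15, -49] -> [-49, -15, -41, 17, -43] -> [-49, -43, -41, -15, 17] -> 17
  [-42, 45, 17, 8] -> [17, 8] -> [8, 17] -> [17] -> [17] -> [17] -> 17
  [-50, -49, -37] -> [-37] -> [-37] -> [-37] -> [-37] -> [-37] -> -37
  [11, -42, 15, -20] -> [15, -20] -> [-20, 15] -> [15] -> [15] -> [15] -> 15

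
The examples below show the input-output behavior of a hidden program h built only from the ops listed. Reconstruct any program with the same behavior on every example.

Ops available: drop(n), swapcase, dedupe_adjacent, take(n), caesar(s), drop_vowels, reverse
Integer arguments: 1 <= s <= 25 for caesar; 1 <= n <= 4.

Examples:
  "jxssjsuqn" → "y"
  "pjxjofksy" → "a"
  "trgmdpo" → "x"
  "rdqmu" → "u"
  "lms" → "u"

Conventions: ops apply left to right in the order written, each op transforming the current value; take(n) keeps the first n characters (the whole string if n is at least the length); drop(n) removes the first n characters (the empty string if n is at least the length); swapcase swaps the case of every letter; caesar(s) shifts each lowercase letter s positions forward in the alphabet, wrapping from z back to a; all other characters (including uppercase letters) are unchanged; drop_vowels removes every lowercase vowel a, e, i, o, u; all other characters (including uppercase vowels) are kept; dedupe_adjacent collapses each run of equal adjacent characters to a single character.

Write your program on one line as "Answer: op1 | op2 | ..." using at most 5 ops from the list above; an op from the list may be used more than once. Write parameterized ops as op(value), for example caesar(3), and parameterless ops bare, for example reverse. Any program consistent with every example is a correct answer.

dedupe_adjacent | reverse | caesar(8) | take(2) | drop(1)

Check, running the answer program on each example:
  "jxssjsuqn" -> "jxsjsuqn" -> "nqusjsxj" -> "vycarafr" -> "vy" -> "y"
  "pjxjofksy" -> "pjxjofksy" -> "yskfojxjp" -> "gasnwrfrx" -> "ga" -> "a"
  "trgmdpo" -> "trgmdpo" -> "opdmgrt" -> "wxluozb" -> "wx" -> "x"
  "rdqmu" -> "rdqmu" -> "umqdr" -> "cuylz" -> "cu" -> "u"
  "lms" -> "lms" -> "sml" -> "aut" -> "au" -> "u"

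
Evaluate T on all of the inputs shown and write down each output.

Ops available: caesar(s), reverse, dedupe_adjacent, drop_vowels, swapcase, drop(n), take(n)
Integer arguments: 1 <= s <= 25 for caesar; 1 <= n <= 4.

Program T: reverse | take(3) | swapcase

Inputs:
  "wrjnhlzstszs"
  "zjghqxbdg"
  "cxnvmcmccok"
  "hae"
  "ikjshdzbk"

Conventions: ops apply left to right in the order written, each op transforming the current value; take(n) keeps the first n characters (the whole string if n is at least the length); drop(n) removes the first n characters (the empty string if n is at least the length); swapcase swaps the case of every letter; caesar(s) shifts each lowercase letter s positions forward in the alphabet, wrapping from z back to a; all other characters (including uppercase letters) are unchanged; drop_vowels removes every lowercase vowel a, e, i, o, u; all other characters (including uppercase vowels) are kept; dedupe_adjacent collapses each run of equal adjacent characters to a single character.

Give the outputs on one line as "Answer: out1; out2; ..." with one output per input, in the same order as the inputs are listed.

"SZS"; "GDB"; "KOC"; "EAH"; "KBZ"

Execution, op by op:
  "wrjnhlzstszs" -> "szstszlhnjrw" -> "szs" -> "SZS"
  "zjghqxbdg" -> "gdbxqhgjz" -> "gdb" -> "GDB"
  "cxnvmcmccok" -> "koccmcmvnxc" -> "koc" -> "KOC"
  "hae" -> "eah" -> "eah" -> "EAH"
  "ikjshdzbk" -> "kbzdhsjki" -> "kbz" -> "KBZ"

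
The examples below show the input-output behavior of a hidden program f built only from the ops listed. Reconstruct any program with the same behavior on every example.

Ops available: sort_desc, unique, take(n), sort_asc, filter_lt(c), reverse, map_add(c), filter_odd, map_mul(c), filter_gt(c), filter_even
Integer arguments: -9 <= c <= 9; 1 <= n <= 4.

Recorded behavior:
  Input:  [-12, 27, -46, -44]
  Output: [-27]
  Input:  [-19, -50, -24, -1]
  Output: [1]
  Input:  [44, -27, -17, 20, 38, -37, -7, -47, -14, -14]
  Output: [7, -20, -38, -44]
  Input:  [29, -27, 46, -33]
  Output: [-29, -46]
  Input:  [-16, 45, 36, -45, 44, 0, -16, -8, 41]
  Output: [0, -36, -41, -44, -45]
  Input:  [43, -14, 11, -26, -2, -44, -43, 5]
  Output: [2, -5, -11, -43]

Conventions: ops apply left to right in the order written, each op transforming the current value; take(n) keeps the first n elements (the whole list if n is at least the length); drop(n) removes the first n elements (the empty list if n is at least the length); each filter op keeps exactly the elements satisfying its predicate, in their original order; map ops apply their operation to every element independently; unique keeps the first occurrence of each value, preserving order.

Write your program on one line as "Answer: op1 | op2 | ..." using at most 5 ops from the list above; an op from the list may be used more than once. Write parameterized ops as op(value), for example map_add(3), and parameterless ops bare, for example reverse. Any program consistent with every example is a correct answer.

unique | sort_desc | filter_gt(-8) | map_mul(-1) | reverse

Check, running the answer program on each example:
  [-12, 27, -46, -44] -> [-12, 27, -46, -44] -> [27, -12, -44, -46] -> [27] -> [-27] -> [-27]
  [-19, -50, -24, -1] -> [-19, -50, -24, -1] -> [-1, -19, -24, -50] -> [-1] -> [1] -> [1]
  [44, -27, -17, 20, 38, -37, -7, -47, -14, -14] -> [44, -27, -17, 20, 38, -37, -7, -47, -14] -> [44, 38, 20, -7, -14, -17, -27, -37, -47] -> [44, 38, 20, -7] -> [-44, -38, -20, 7] -> [7, -20, -38, -44]
  [29, -27, 46, -33] -> [29, -27, 46, -33] -> [46, 29, -27, -33] -> [46, 29] -> [-46, -29] -> [-29, -46]
  [-16, 45, 36, -45, 44, 0, -16, -8, 41] -> [-16, 45, 36, -45, 44, 0, -8, 41] -> [45, 44, 41, 36, 0, -8, -16, -45] -> [45, 44, 41, 36, 0] -> [-45, -44, -41, -36, 0] -> [0, -36, -41, -44, -45]
  [43, -14, 11, -26, -2, -44, -43, 5] -> [43, -14, 11, -26, -2, -44, -43, 5] -> [43, 11, 5, -2, -14, -26, -43, -44] -> [43, 11, 5, -2] -> [-43, -11, -5, 2] -> [2, -5, -11, -43]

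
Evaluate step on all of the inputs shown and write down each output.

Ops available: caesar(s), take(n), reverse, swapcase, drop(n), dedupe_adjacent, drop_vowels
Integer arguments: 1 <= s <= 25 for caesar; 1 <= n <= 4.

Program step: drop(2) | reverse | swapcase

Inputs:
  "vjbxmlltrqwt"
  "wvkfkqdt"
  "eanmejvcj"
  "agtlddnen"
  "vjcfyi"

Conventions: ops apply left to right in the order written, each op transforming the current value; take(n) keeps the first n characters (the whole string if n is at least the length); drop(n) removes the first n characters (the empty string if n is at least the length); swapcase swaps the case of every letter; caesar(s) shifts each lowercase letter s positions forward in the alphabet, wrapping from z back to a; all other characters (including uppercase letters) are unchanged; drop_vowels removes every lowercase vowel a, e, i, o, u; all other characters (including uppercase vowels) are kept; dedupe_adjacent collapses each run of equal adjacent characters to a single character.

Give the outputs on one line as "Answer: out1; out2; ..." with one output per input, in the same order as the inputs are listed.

"TWQRTLLMXB"; "TDQKFK"; "JCVJEMN"; "NENDDLT"; "IYFC"

Execution, op by op:
  "vjbxmlltrqwt" -> "bxmlltrqwt" -> "twqrtllmxb" -> "TWQRTLLMXB"
  "wvkfkqdt" -> "kfkqdt" -> "tdqkfk" -> "TDQKFK"
  "eanmejvcj" -> "nmejvcj" -> "jcvjemn" -> "JCVJEMN"
  "agtlddnen" -> "tlddnen" -> "nenddlt" -> "NENDDLT"
  "vjcfyi" -> "cfyi" -> "iyfc" -> "IYFC"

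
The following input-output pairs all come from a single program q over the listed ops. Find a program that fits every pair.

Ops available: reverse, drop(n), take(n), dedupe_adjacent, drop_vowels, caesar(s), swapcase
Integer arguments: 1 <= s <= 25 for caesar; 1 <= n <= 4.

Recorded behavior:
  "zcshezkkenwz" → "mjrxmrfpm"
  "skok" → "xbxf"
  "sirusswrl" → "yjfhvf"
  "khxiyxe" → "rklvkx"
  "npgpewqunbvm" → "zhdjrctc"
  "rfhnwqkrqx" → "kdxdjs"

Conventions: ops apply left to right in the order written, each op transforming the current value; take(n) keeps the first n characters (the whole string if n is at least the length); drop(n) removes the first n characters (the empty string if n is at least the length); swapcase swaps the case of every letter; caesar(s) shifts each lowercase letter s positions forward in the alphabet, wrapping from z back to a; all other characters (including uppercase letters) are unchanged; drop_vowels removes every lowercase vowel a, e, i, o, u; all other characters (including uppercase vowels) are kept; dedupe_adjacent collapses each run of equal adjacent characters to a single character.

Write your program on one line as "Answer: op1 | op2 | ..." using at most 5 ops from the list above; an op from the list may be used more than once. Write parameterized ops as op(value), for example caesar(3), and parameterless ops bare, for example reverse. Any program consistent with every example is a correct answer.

reverse | dedupe_adjacent | caesar(13) | drop_vowels

Check, running the answer program on each example:
  "zcshezkkenwz" -> "zwnekkzehscz" -> "zwnekzehscz" -> "mjarxmrufpm" -> "mjrxmrfpm"
  "skok" -> "koks" -> "koks" -> "xbxf" -> "xbxf"
  "sirusswrl" -> "lrwssuris" -> "lrwsuris" -> "yejfhevf" -> "yjfhvf"
  "khxiyxe" -> "exyixhk" -> "exyixhk" -> "rklvkux" -> "rklvkx"
  "npgpewqunbvm" -> "mvbnuqwepgpn" -> "mvbnuqwepgpn" -> "zioahdjrctca" -> "zhdjrctc"
  "rfhnwqkrqx" -> "xqrkqwnhfr" -> "xqrkqwnhfr" -> "kdexdjause" -> "kdxdjs"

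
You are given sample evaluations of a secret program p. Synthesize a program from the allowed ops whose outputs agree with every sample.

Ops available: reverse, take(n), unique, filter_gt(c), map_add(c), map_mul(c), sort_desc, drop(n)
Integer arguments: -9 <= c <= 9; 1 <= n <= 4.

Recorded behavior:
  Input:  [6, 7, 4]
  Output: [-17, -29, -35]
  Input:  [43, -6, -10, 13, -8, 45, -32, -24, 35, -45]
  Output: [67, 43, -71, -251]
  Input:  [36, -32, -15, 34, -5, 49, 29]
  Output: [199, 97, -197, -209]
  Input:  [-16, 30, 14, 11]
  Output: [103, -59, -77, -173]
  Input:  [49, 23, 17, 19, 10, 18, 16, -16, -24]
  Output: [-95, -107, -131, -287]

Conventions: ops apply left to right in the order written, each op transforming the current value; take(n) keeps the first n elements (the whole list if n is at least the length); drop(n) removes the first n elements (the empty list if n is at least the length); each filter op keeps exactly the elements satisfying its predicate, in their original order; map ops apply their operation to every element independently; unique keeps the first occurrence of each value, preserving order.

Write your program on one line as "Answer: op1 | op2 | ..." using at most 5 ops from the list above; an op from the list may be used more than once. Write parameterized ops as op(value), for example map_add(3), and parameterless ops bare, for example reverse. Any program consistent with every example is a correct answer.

take(4) | map_mul(-6) | sort_desc | map_add(7)

Check, running the answer program on each example:
  [6, 7, 4] -> [6, 7, 4] -> [-36, -42, -24] -> [-24, -36, -42] -> [-17, -29, -35]
  [43, -6, -10, 13, -8, 45, -32, -24, 35, -45] -> [43, -6, -10, 13] -> [-258, 36, 60, -78] -> [60, 36, -78, -258] -> [67, 43, -71, -251]
  [36, -32, -15, 34, -5, 49, 29] -> [36, -32, -15, 34] -> [-216, 192, 90, -204] -> [192, 90, -204, -216] -> [199, 97, -197, -209]
  [-16, 30, 14, 11] -> [-16, 30, 14, 11] -> [96, -180, -84, -66] -> [96, -66, -84, -180] -> [103, -59, -77, -173]
  [49, 23, 17, 19, 10, 18, 16, -16, -24] -> [49, 23, 17, 19] -> [-294, -138, -102, -114] -> [-102, -114, -138, -294] -> [-95, -107, -131, -287]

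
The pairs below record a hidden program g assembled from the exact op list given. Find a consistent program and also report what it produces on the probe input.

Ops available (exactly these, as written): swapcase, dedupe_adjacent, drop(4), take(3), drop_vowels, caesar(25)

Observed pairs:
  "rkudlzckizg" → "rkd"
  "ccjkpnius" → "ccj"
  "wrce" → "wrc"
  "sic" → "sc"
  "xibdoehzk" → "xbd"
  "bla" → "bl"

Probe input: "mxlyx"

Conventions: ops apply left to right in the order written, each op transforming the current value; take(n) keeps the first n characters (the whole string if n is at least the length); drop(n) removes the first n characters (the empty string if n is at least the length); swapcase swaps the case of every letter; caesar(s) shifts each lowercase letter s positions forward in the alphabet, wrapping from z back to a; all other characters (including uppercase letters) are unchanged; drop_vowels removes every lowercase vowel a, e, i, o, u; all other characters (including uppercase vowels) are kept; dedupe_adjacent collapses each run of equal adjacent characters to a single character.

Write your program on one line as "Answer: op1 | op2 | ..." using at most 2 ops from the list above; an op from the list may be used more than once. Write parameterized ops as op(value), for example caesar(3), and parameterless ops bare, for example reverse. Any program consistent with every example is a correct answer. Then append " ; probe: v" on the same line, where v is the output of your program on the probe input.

drop_vowels | take(3) ; probe: "mxl"

Check, running the answer program on each example:
  "rkudlzckizg" -> "rkdlzckzg" -> "rkd"
  "ccjkpnius" -> "ccjkpns" -> "ccj"
  "wrce" -> "wrc" -> "wrc"
  "sic" -> "sc" -> "sc"
  "xibdoehzk" -> "xbdhzk" -> "xbd"
  "bla" -> "bl" -> "bl"
  probe: "mxlyx" -> "mxlyx" -> "mxl"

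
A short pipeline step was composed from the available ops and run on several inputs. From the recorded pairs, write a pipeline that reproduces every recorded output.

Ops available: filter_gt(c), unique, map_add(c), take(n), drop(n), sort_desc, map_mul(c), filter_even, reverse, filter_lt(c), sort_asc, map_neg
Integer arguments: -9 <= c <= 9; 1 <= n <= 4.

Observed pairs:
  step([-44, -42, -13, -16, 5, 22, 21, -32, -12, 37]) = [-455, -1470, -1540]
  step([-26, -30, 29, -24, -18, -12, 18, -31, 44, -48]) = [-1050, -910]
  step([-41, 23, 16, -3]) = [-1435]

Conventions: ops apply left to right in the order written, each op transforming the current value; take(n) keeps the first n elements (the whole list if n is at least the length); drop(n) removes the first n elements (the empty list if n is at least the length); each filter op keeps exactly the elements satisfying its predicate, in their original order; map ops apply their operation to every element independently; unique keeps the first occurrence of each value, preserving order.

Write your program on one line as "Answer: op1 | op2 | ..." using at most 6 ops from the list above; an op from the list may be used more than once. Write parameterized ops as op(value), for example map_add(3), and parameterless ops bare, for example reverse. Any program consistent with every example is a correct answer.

map_mul(-7) | take(3) | filter_gt(3) | reverse | map_mul(-5)

Check, running the answer program on each example:
  [-44, -42, -13, -16, 5, 22, 21, -32, -12, 37] -> [308, 294, 91, 112, -35, -154, -147, 224, 84, -259] -> [308, 294, 91] -> [308, 294, 91] -> [91, 294, 308] -> [-455, -1470, -1540]
  [-26, -30, 29, -24, -18, -12, 18, -31, 44, -48] -> [182, 210, -203, 168, 126, 84, -126, 217, -308, 336] -> [182, 210, -203] -> [182, 210] -> [210, 182] -> [-1050, -910]
  [-41, 23, 16, -3] -> [287, -161, -112, 21] -> [287, -161, -112] -> [287] -> [287] -> [-1435]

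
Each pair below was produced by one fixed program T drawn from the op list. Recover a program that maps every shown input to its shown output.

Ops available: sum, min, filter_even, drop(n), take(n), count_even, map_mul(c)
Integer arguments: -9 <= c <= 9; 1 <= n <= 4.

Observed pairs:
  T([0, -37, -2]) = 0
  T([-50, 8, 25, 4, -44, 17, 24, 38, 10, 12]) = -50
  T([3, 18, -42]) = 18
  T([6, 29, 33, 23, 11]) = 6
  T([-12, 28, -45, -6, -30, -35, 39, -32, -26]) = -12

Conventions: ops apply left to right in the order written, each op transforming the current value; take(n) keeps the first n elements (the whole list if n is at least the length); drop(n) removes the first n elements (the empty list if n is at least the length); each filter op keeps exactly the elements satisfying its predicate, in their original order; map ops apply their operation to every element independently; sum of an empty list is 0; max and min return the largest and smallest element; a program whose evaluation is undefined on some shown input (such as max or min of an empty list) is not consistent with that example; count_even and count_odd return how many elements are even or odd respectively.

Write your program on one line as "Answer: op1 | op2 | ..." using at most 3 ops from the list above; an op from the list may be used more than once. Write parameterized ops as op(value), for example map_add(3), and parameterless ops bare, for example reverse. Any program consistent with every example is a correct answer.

filter_even | take(1) | min

Check, running the answer program on each example:
  [0, -37, -2] -> [0, -2] -> [0] -> 0
  [-50, 8, 25, 4, -44, 17, 24, 38, 10, 12] -> [-50, 8, 4, -44, 24, 38, 10, 12] -> [-50] -> -50
  [3, 18, -42] -> [18, -42] -> [18] -> 18
  [6, 29, 33, 23, 11] -> [6] -> [6] -> 6
  [-12, 28, -45, -6, -30, -35, 39, -32, -26] -> [-12, 28, -6, -30, -32, -26] -> [-12] -> -12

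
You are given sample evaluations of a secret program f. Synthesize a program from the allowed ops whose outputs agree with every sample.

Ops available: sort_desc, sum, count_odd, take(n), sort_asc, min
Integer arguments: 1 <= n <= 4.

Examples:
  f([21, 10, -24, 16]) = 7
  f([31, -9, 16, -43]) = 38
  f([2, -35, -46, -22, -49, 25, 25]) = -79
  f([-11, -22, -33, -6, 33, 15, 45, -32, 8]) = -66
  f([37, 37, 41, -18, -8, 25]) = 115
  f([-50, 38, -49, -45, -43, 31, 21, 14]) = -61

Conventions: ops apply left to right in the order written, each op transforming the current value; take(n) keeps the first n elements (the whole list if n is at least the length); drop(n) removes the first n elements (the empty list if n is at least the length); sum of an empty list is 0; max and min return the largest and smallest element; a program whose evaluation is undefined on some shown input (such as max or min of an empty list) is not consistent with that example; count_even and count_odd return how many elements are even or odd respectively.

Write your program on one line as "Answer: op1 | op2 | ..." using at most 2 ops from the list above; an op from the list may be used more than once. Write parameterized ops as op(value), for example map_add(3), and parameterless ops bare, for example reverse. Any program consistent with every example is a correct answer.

take(3) | sum

Check, running the answer program on each example:
  [21, 10, -24, 16] -> [21, 10, -24] -> 7
  [31, -9, 16, -43] -> [31, -9, 16] -> 38
  [2, -35, -46, -22, -49, 25, 25] -> [2, -35, -46] -> -79
  [-11, -22, -33, -6, 33, 15, 45, -32, 8] -> [-11, -22, -33] -> -66
  [37, 37, 41, -18, -8, 25] -> [37, 37, 41] -> 115
  [-50, 38, -49, -45, -43, 31, 21, 14] -> [-50, 38, -49] -> -61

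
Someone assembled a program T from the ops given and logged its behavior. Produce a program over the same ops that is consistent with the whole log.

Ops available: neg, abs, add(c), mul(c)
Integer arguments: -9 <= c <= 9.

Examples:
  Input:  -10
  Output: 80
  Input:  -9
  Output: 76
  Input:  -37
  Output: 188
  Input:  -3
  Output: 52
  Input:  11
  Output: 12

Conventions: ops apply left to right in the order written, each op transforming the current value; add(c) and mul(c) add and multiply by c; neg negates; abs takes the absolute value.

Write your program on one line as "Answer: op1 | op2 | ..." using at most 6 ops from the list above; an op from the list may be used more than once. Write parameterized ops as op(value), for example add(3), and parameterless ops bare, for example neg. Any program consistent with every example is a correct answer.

add(-9) | abs | add(-3) | add(4) | mul(4)

Check, running the answer program on each example:
  -10 -> -19 -> 19 -> 16 -> 20 -> 80
  -9 -> -18 -> 18 -> 15 -> 19 -> 76
  -37 -> -46 -> 46 -> 43 -> 47 -> 188
  -3 -> -12 -> 12 -> 9 -> 13 -> 52
  11 -> 2 -> 2 -> -1 -> 3 -> 12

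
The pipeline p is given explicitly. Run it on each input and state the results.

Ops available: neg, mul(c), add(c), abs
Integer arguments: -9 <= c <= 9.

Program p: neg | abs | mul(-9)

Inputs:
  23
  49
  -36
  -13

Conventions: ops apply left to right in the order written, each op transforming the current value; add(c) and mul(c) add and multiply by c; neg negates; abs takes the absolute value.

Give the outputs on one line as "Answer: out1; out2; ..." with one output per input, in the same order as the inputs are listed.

Execution, op by op:
  23 -> -23 -> 23 -> -207
  49 -> -49 -> 49 -> -441
  -36 -> 36 -> 36 -> -324
  -13 -> 13 -> 13 -> -117

-207; -441; -324; -117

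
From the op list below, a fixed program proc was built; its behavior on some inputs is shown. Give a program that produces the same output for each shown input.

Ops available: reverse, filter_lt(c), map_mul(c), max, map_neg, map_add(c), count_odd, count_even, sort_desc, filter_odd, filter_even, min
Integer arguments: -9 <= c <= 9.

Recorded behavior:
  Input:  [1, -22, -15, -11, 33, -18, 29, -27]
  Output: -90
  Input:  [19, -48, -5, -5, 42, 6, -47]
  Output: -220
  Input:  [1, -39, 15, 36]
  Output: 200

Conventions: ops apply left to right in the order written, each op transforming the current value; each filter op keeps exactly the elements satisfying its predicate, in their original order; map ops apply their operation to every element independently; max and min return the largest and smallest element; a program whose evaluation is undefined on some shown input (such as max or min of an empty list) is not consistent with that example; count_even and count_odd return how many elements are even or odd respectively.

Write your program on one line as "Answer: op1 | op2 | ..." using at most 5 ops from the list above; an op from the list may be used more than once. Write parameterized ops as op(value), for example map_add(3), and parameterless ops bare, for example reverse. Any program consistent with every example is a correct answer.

filter_even | map_add(4) | map_mul(5) | min

Check, running the answer program on each example:
  [1, -22, -15, -11, 33, -18, 29, -27] -> [-22, -18] -> [-18, -14] -> [-90, -70] -> -90
  [19, -48, -5, -5, 42, 6, -47] -> [-48, 42, 6] -> [-44, 46, 10] -> [-220, 230, 50] -> -220
  [1, -39, 15, 36] -> [36] -> [40] -> [200] -> 200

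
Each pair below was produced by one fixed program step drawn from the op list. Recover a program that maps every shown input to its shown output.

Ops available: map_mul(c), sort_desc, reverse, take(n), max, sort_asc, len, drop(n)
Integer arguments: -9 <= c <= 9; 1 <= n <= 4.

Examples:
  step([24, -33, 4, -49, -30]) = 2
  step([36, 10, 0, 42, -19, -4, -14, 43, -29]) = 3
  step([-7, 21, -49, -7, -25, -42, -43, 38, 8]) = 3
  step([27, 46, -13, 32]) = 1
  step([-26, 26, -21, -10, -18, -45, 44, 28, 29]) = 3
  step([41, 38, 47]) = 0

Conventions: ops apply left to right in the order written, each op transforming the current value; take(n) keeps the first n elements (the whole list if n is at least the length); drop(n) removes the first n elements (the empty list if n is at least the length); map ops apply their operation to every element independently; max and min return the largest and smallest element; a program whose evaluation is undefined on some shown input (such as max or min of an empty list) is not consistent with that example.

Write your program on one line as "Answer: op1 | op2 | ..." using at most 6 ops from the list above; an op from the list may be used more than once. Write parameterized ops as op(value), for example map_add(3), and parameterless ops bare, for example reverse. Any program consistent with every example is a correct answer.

sort_desc | reverse | drop(2) | drop(1) | take(3) | len

Check, running the answer program on each example:
  [24, -33, 4, -49, -30] -> [24, 4, -30, -33, -49] -> [-49, -33, -30, 4, 24] -> [-30, 4, 24] -> [4, 24] -> [4, 24] -> 2
  [36, 10, 0, 42, -19, -4, -14, 43, -29] -> [43, 42, 36, 10, 0, -4, -14, -19, -29] -> [-29, -19, -14, -4, 0, 10, 36, 42, 43] -> [-14, -4, 0, 10, 36, 42, 43] -> [-4, 0, 10, 36, 42, 43] -> [-4, 0, 10] -> 3
  [-7, 21, -49, -7, -25, -42, -43, 38, 8] -> [38, 21, 8, -7, -7, -25, -42, -43, -49] -> [-49, -43, -42, -25, -7, -7, 8, 21, 38] -> [-42, -25, -7, -7, 8, 21, 38] -> [-25, -7, -7, 8, 21, 38] -> [-25, -7, -7] -> 3
  [27, 46, -13, 32] -> [46, 32, 27, -13] -> [-13, 27, 32, 46] -> [32, 46] -> [46] -> [46] -> 1
  [-26, 26, -21, -10, -18, -45, 44, 28, 29] -> [44, 29, 28, 26, -10, -18, -21, -26, -45] -> [-45, -26, -21, -18, -10, 26, 28, 29, 44] -> [-21, -18, -10, 26, 28, 29, 44] -> [-18, -10, 26, 28, 29, 44] -> [-18, -10, 26] -> 3
  [41, 38, 47] -> [47, 41, 38] -> [38, 41, 47] -> [47] -> [] -> [] -> 0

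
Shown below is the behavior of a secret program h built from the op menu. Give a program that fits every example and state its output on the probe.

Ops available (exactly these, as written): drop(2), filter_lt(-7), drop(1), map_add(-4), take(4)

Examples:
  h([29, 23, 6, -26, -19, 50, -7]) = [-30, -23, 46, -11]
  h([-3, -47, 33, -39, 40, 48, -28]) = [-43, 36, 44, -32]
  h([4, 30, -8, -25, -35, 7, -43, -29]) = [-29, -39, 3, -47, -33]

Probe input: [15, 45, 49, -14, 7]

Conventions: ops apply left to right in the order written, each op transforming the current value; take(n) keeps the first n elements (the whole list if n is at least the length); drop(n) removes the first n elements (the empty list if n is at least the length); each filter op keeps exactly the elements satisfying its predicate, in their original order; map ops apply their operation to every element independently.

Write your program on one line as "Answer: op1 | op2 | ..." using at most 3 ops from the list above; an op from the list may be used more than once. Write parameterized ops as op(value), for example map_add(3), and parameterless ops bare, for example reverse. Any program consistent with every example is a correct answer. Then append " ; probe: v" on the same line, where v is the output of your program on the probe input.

drop(1) | map_add(-4) | drop(2) ; probe: [-18, 3]

Check, running the answer program on each example:
  [29, 23, 6, -26, -19, 50, -7] -> [23, 6, -26, -19, 50, -7] -> [19, 2, -30, -23, 46, -11] -> [-30, -23, 46, -11]
  [-3, -47, 33, -39, 40, 48, -28] -> [-47, 33, -39, 40, 48, -28] -> [-51, 29, -43, 36, 44, -32] -> [-43, 36, 44, -32]
  [4, 30, -8, -25, -35, 7, -43, -29] -> [30, -8, -25, -35, 7, -43, -29] -> [26, -12, -29, -39, 3, -47, -33] -> [-29, -39, 3, -47, -33]
  probe: [15, 45, 49, -14, 7] -> [45, 49, -14, 7] -> [41, 45, -18, 3] -> [-18, 3]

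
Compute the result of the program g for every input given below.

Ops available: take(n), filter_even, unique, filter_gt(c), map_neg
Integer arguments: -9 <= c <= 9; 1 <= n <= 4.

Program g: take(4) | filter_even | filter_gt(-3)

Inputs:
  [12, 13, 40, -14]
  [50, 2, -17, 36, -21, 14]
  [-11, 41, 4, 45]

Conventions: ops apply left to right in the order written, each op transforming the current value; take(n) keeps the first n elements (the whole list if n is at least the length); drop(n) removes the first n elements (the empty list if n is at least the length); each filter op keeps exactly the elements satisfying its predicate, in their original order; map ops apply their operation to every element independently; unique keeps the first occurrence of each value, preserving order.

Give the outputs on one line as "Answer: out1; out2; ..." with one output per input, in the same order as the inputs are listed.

Execution, op by op:
  [12, 13, 40, -14] -> [12, 13, 40, -14] -> [12, 40, -14] -> [12, 40]
  [50, 2, -17, 36, -21, 14] -> [50, 2, -17, 36] -> [50, 2, 36] -> [50, 2, 36]
  [-11, 41, 4, 45] -> [-11, 41, 4, 45] -> [4] -> [4]

[12, 40]; [50, 2, 36]; [4]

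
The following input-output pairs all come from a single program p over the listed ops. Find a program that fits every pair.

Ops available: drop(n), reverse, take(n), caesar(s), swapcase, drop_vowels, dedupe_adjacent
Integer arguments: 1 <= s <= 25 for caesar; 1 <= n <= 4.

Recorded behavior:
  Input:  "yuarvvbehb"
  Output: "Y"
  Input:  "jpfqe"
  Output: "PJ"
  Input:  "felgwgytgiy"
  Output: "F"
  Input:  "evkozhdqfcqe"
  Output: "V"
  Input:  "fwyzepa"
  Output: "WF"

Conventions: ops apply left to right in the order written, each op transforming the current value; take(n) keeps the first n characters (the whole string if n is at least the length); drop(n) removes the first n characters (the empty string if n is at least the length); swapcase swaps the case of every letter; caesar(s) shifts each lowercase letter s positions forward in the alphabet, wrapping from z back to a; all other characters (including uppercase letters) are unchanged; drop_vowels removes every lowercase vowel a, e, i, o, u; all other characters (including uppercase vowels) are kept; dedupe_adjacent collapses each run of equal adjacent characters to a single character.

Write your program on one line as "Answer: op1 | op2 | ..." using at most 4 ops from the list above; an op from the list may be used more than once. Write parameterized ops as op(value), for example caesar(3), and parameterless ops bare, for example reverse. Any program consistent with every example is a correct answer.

take(2) | drop_vowels | swapcase | reverse

Check, running the answer program on each example:
  "yuarvvbehb" -> "yu" -> "y" -> "Y" -> "Y"
  "jpfqe" -> "jp" -> "jp" -> "JP" -> "PJ"
  "felgwgytgiy" -> "fe" -> "f" -> "F" -> "F"
  "evkozhdqfcqe" -> "ev" -> "v" -> "V" -> "V"
  "fwyzepa" -> "fw" -> "fw" -> "FW" -> "WF"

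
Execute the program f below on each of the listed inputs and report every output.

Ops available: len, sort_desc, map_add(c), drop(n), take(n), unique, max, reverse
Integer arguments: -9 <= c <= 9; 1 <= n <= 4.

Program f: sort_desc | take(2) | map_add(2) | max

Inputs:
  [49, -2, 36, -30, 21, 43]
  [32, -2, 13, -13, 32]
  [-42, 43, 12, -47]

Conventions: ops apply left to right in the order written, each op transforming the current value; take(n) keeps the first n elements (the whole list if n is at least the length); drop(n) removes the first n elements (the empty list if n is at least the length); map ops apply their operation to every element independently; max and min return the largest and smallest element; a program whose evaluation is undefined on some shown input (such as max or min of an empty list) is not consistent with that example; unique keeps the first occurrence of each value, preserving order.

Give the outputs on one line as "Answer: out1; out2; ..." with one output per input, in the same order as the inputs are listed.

Execution, op by op:
  [49, -2, 36, -30, 21, 43] -> [49, 43, 36, 21, -2, -30] -> [49, 43] -> [51, 45] -> 51
  [32, -2, 13, -13, 32] -> [32, 32, 13, -2, -13] -> [32, 32] -> [34, 34] -> 34
  [-42, 43, 12, -47] -> [43, 12, -42, -47] -> [43, 12] -> [45, 14] -> 45

51; 34; 45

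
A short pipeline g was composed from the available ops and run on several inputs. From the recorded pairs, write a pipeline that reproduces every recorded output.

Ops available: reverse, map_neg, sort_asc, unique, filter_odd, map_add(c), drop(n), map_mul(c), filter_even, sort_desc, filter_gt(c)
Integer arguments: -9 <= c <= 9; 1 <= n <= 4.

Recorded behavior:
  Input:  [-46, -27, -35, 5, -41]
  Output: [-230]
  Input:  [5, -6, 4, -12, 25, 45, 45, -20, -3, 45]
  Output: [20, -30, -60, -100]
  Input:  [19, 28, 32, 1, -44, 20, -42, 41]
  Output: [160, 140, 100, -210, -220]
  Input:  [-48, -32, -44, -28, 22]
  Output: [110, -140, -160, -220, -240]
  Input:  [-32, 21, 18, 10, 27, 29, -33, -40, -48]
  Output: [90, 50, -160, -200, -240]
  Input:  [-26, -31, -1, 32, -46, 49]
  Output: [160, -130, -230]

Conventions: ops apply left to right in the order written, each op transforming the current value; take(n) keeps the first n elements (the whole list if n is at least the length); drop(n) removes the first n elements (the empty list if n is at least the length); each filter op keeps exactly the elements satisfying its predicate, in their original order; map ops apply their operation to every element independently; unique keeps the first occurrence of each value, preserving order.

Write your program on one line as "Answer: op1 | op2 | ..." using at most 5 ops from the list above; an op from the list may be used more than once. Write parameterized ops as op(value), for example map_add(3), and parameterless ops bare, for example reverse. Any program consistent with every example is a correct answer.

unique | filter_even | map_mul(5) | sort_desc

Check, running the answer program on each example:
  [-46, -27, -35, 5, -41] -> [-46, -27, -35, 5, -41] -> [-46] -> [-230] -> [-230]
  [5, -6, 4, -12, 25, 45, 45, -20, -3, 45] -> [5, -6, 4, -12, 25, 45, -20, -3] -> [-6, 4, -12, -20] -> [-30, 20, -60, -100] -> [20, -30, -60, -100]
  [19, 28, 32, 1, -44, 20, -42, 41] -> [19, 28, 32, 1, -44, 20, -42, 41] -> [28, 32, -44, 20, -42] -> [140, 160, -220, 100, -210] -> [160, 140, 100, -210, -220]
  [-48, -32, -44, -28, 22] -> [-48, -32, -44, -28, 22] -> [-48, -32, -44, -28, 22] -> [-240, -160, -220, -140, 110] -> [110, -140, -160, -220, -240]
  [-32, 21, 18, 10, 27, 29, -33, -40, -48] -> [-32, 21, 18, 10, 27, 29, -33, -40, -48] -> [-32, 18, 10, -40, -48] -> [-160, 90, 50, -200, -240] -> [90, 50, -160, -200, -240]
  [-26, -31, -1, 32, -46, 49] -> [-26, -31, -1, 32, -46, 49] -> [-26, 32, -46] -> [-130, 160, -230] -> [160, -130, -230]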